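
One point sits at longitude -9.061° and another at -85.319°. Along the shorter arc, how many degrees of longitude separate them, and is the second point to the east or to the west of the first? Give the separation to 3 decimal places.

Raw difference: -85.319 − -9.061 = -76.258°.
Normalise into (−180°, 180°]: -76.258° stays -76.258°.
Negative ⇒ the second point lies to the west; separation 76.258°.

76.258° west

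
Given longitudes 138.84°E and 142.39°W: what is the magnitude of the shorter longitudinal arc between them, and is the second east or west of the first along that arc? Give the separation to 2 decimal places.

Raw difference: -142.39 − 138.84 = -281.23°.
Normalise into (−180°, 180°]: -281.23° + 360° = 78.77°.
Positive ⇒ the second point lies to the east; separation 78.77°.

78.77° east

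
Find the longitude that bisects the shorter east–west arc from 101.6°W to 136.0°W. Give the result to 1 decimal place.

118.8°W

Signed shortest Δλ from -101.6° to -136.0° is -34.4°.
Midpoint longitude = -101.6° + (-34.4°)/2 = -101.6° − 17.2° = -118.8°.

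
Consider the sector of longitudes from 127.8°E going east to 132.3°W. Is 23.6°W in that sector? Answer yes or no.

Band width going east from +127.8° to -132.3°: ((-132.3 − 127.8) mod 360) = 99.9°.
Offset of -23.6° east of the west edge: ((-23.6 − 127.8) mod 360) = 208.6°.
208.6° > 99.9° ⇒ outside.

No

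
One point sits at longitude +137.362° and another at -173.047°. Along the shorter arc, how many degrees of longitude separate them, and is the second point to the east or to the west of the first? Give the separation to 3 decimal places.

Raw difference: -173.047 − 137.362 = -310.409°.
Normalise into (−180°, 180°]: -310.409° + 360° = 49.591°.
Positive ⇒ the second point lies to the east; separation 49.591°.

49.591° east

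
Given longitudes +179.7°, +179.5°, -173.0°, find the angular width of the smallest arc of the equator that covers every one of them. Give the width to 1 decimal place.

7.5°

Sort the longitudes: -173.0°, +179.5°, +179.7°.
Eastward gaps between consecutive values (wrapping around): 352.5°, 0.2°, 7.3°.
Largest gap = 352.5° ⇒ minimal covering band is its complement: 360° − 352.5° = 7.5°.
Band runs from +179.5° eastward to -173.0°, crossing the antimeridian.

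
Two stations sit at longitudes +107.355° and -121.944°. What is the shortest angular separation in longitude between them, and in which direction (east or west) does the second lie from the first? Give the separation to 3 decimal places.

Raw difference: -121.944 − 107.355 = -229.299°.
Normalise into (−180°, 180°]: -229.299° + 360° = 130.701°.
Positive ⇒ the second point lies to the east; separation 130.701°.

130.701° east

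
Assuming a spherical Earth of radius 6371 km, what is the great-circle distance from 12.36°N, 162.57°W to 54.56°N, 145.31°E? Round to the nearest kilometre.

6507 km

Δλ = 145.31 − -162.57 = 307.88°; wrapped into (−180°, 180°]: -52.12°.
Δφ = 54.56 − 12.36 = 42.20°.
a = sin²(Δφ/2) + cos φ₁ · cos φ₂ · sin²(Δλ/2) = 0.238912.
c = 2·atan2(√a, √(1−a)) = 1.02140 rad → d = 6371·c ≈ 6507.32 km.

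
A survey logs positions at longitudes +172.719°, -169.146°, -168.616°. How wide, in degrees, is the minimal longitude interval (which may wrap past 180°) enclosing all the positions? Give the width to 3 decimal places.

Sort the longitudes: -169.146°, -168.616°, +172.719°.
Eastward gaps between consecutive values (wrapping around): 0.530°, 341.335°, 18.135°.
Largest gap = 341.335° ⇒ minimal covering band is its complement: 360° − 341.335° = 18.665°.
Band runs from +172.719° eastward to -168.616°, crossing the antimeridian.

18.665°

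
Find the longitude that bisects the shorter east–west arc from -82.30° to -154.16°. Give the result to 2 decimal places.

-118.23°

Signed shortest Δλ from -82.30° to -154.16° is -71.86°.
Midpoint longitude = -82.30° + (-71.86°)/2 = -82.30° − 35.93° = -118.23°.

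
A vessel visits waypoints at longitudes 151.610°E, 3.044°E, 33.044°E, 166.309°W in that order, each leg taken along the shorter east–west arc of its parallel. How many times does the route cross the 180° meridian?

1

Leg 1: +151.610° → +3.044°, shortest Δλ = -148.566° (west) — does not cross 180°.
Leg 2: +3.044° → +33.044°, shortest Δλ = 30.0° (east) — does not cross 180°.
Leg 3: +33.044° → -166.309°, shortest Δλ = 160.647° (east) — crosses 180°.
Total crossings: 1.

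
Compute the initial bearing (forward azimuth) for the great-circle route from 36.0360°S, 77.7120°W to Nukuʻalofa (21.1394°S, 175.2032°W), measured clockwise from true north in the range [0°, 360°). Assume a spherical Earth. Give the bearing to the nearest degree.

249°

Δλ = -175.2032 − -77.7120 = -97.4912°.
θ = atan2( sin Δλ · cos φ₂ , cos φ₁ · sin φ₂ − sin φ₁ · cos φ₂ · cos Δλ )
  = atan2(-0.92475, -0.36317) = -111.441° → normalised to [0°, 360°): 248.559°.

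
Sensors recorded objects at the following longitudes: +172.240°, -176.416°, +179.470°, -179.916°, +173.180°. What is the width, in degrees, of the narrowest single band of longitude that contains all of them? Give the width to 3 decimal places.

11.344°

Sort the longitudes: -179.916°, -176.416°, +172.240°, +173.180°, +179.470°.
Eastward gaps between consecutive values (wrapping around): 3.500°, 348.656°, 0.940°, 6.290°, 0.614°.
Largest gap = 348.656° ⇒ minimal covering band is its complement: 360° − 348.656° = 11.344°.
Band runs from +172.240° eastward to -176.416°, crossing the antimeridian.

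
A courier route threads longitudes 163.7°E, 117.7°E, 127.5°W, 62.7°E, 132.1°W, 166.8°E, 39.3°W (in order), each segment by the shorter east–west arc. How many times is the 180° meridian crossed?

5

Leg 1: +163.7° → +117.7°, shortest Δλ = -46.0° (west) — does not cross 180°.
Leg 2: +117.7° → -127.5°, shortest Δλ = 114.8° (east) — crosses 180°.
Leg 3: -127.5° → +62.7°, shortest Δλ = -169.8° (west) — crosses 180°.
Leg 4: +62.7° → -132.1°, shortest Δλ = 165.2° (east) — crosses 180°.
Leg 5: -132.1° → +166.8°, shortest Δλ = -61.1° (west) — crosses 180°.
Leg 6: +166.8° → -39.3°, shortest Δλ = 153.9° (east) — crosses 180°.
Total crossings: 5.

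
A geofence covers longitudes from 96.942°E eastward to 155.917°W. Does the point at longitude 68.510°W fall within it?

Band width going east from +96.942° to -155.917°: ((-155.917 − 96.942) mod 360) = 107.141°.
Offset of -68.510° east of the west edge: ((-68.510 − 96.942) mod 360) = 194.548°.
194.548° > 107.141° ⇒ outside.

No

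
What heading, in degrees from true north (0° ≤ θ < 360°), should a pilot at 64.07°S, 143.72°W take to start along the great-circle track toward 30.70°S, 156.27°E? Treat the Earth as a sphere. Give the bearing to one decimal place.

Δλ = 156.27 − -143.72 = 299.99°; wrapped into (−180°, 180°]: -60.01°.
θ = atan2( sin Δλ · cos φ₂ , cos φ₁ · sin φ₂ − sin φ₁ · cos φ₂ · cos Δλ )
  = atan2(-0.74473, 0.16328) = -77.634° → normalised to [0°, 360°): 282.366°.

282.4°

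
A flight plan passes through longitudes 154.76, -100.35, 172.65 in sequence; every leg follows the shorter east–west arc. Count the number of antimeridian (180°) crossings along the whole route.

Leg 1: +154.76° → -100.35°, shortest Δλ = 104.89° (east) — crosses 180°.
Leg 2: -100.35° → +172.65°, shortest Δλ = -87.0° (west) — crosses 180°.
Total crossings: 2.

2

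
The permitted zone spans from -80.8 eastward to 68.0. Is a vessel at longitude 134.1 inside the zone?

No

Band width going east from -80.8° to +68.0°: ((68.0 − -80.8) mod 360) = 148.8°.
Offset of +134.1° east of the west edge: ((134.1 − -80.8) mod 360) = 214.9°.
214.9° > 148.8° ⇒ outside.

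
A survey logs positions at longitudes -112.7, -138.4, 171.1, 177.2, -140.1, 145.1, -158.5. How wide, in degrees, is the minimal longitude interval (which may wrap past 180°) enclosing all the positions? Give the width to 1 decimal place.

102.2°

Sort the longitudes: -158.5°, -140.1°, -138.4°, -112.7°, +145.1°, +171.1°, +177.2°.
Eastward gaps between consecutive values (wrapping around): 18.4°, 1.7°, 25.7°, 257.8°, 26.0°, 6.1°, 24.3°.
Largest gap = 257.8° ⇒ minimal covering band is its complement: 360° − 257.8° = 102.2°.
Band runs from +145.1° eastward to -112.7°, crossing the antimeridian.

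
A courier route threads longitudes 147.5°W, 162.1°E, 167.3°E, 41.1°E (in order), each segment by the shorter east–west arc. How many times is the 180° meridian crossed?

1

Leg 1: -147.5° → +162.1°, shortest Δλ = -50.4° (west) — crosses 180°.
Leg 2: +162.1° → +167.3°, shortest Δλ = 5.2° (east) — does not cross 180°.
Leg 3: +167.3° → +41.1°, shortest Δλ = -126.2° (west) — does not cross 180°.
Total crossings: 1.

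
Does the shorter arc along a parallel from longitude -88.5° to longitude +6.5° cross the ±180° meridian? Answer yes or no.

No

Signed shortest Δλ = ((6.5 − -88.5 + 180) mod 360) − 180 = 95.0°.
Going east by 95.0° from -88.5° reaches +6.5° without touching 180°.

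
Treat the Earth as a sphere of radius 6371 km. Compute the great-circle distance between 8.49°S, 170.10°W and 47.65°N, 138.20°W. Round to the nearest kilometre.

Δλ = -138.20 − -170.10 = 31.90°.
Δφ = 47.65 − -8.49 = 56.14°.
a = sin²(Δφ/2) + cos φ₁ · cos φ₂ · sin²(Δλ/2) = 0.271730.
c = 2·atan2(√a, √(1−a)) = 1.09670 rad → d = 6371·c ≈ 6987.04 km.

6987 km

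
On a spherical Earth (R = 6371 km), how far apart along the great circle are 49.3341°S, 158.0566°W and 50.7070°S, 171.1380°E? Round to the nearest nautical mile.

Δλ = 171.1380 − -158.0566 = 329.1946°; wrapped into (−180°, 180°]: -30.8054°.
Δφ = -50.7070 − -49.3341 = -1.3729°.
a = sin²(Δφ/2) + cos φ₁ · cos φ₂ · sin²(Δλ/2) = 0.029256.
c = 2·atan2(√a, √(1−a)) = 0.34378 rad → d = 6371·c ≈ 2190.20 km ≈ 1182.61 nmi.

1183 nmi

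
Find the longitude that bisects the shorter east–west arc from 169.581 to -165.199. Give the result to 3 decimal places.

Signed shortest Δλ from +169.581° to -165.199° is +25.220°.
Midpoint longitude = +169.581° + (+25.220°)/2 = +169.581° + 12.610° = +182.191°.
Normalise into (−180°, 180°]: -177.809°.
(The naïve average (+169.581 + -165.199)/2 = 2.191° is on the wrong side of the globe.)

-177.809°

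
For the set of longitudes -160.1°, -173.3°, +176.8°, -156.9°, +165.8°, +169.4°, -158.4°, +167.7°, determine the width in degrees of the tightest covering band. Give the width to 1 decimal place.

37.3°

Sort the longitudes: -173.3°, -160.1°, -158.4°, -156.9°, +165.8°, +167.7°, +169.4°, +176.8°.
Eastward gaps between consecutive values (wrapping around): 13.2°, 1.7°, 1.5°, 322.7°, 1.9°, 1.7°, 7.4°, 9.9°.
Largest gap = 322.7° ⇒ minimal covering band is its complement: 360° − 322.7° = 37.3°.
Band runs from +165.8° eastward to -156.9°, crossing the antimeridian.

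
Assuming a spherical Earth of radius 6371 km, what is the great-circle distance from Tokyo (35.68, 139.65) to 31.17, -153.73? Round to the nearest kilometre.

Δλ = -153.73 − 139.65 = -293.38°; wrapped into (−180°, 180°]: 66.62°.
Δφ = 31.17 − 35.68 = -4.51°.
a = sin²(Δφ/2) + cos φ₁ · cos φ₂ · sin²(Δλ/2) = 0.211157.
c = 2·atan2(√a, √(1−a)) = 0.95491 rad → d = 6371·c ≈ 6083.70 km.

6084 km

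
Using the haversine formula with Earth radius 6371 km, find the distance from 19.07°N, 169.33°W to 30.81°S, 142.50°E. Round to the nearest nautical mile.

Δλ = 142.50 − -169.33 = 311.83°; wrapped into (−180°, 180°]: -48.17°.
Δφ = -30.81 − 19.07 = -49.88°.
a = sin²(Δφ/2) + cos φ₁ · cos φ₂ · sin²(Δλ/2) = 0.312990.
c = 2·atan2(√a, √(1−a)) = 1.18746 rad → d = 6371·c ≈ 7565.29 km ≈ 4084.93 nmi.

4085 nmi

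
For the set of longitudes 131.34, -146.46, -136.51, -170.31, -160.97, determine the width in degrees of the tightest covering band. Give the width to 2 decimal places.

Sort the longitudes: -170.31°, -160.97°, -146.46°, -136.51°, +131.34°.
Eastward gaps between consecutive values (wrapping around): 9.34°, 14.51°, 9.95°, 267.85°, 58.35°.
Largest gap = 267.85° ⇒ minimal covering band is its complement: 360° − 267.85° = 92.15°.
Band runs from +131.34° eastward to -136.51°, crossing the antimeridian.

92.15°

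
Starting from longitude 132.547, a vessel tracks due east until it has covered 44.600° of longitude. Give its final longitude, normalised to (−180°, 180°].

Start at +132.547°; shift +44.600° → +177.147°.
+177.147° already lies in (−180°, 180°].

+177.147°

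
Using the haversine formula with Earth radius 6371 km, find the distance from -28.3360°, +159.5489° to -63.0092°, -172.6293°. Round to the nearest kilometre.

Δλ = -172.6293 − 159.5489 = -332.1782°; wrapped into (−180°, 180°]: 27.8218°.
Δφ = -63.0092 − -28.3360 = -34.6732°.
a = sin²(Δφ/2) + cos φ₁ · cos φ₂ · sin²(Δλ/2) = 0.111883.
c = 2·atan2(√a, √(1−a)) = 0.68213 rad → d = 6371·c ≈ 4345.83 km.

4346 km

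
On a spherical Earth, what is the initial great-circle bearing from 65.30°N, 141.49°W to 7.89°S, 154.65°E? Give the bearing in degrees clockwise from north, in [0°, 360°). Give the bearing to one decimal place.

243.0°

Δλ = 154.65 − -141.49 = 296.14°; wrapped into (−180°, 180°]: -63.86°.
θ = atan2( sin Δλ · cos φ₂ , cos φ₁ · sin φ₂ − sin φ₁ · cos φ₂ · cos Δλ )
  = atan2(-0.88922, -0.45383) = -117.038° → normalised to [0°, 360°): 242.962°.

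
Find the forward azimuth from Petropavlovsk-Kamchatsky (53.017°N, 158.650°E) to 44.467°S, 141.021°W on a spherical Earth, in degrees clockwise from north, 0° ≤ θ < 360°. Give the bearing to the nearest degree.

Δλ = -141.021 − 158.650 = -299.671°; wrapped into (−180°, 180°]: 60.329°.
θ = atan2( sin Δλ · cos φ₂ , cos φ₁ · sin φ₂ − sin φ₁ · cos φ₂ · cos Δλ )
  = atan2(0.62008, -0.70360) = 138.610° → normalised to [0°, 360°): 138.610°.

139°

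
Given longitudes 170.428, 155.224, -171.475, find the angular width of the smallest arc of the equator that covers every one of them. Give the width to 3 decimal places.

Sort the longitudes: -171.475°, +155.224°, +170.428°.
Eastward gaps between consecutive values (wrapping around): 326.699°, 15.204°, 18.097°.
Largest gap = 326.699° ⇒ minimal covering band is its complement: 360° − 326.699° = 33.301°.
Band runs from +155.224° eastward to -171.475°, crossing the antimeridian.

33.301°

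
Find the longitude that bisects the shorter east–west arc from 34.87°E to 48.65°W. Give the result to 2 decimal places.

6.89°W

Signed shortest Δλ from +34.87° to -48.65° is -83.52°.
Midpoint longitude = +34.87° + (-83.52°)/2 = +34.87° − 41.76° = -6.89°.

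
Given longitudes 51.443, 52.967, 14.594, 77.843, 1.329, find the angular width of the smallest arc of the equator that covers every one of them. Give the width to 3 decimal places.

76.514°

Sort the longitudes: +1.329°, +14.594°, +51.443°, +52.967°, +77.843°.
Eastward gaps between consecutive values (wrapping around): 13.265°, 36.849°, 1.524°, 24.876°, 283.486°.
Largest gap = 283.486° ⇒ minimal covering band is its complement: 360° − 283.486° = 76.514°.
Band runs from +1.329° eastward to +77.843°.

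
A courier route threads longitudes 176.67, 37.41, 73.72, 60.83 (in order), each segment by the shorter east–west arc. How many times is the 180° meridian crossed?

0

Leg 1: +176.67° → +37.41°, shortest Δλ = -139.26° (west) — does not cross 180°.
Leg 2: +37.41° → +73.72°, shortest Δλ = 36.31° (east) — does not cross 180°.
Leg 3: +73.72° → +60.83°, shortest Δλ = -12.89° (west) — does not cross 180°.
Total crossings: 0.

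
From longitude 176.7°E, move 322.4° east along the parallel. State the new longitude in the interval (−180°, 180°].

Start at +176.7°; shift +322.4° → +499.1°.
+499.1° lies outside (−180°, 180°]; subtract 360° → +139.1°.

139.1°E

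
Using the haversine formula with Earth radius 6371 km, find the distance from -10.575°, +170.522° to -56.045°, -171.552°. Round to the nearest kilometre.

5290 km

Δλ = -171.552 − 170.522 = -342.074°; wrapped into (−180°, 180°]: 17.926°.
Δφ = -56.045 − -10.575 = -45.470°.
a = sin²(Δφ/2) + cos φ₁ · cos φ₂ · sin²(Δλ/2) = 0.162686.
c = 2·atan2(√a, √(1−a)) = 0.83033 rad → d = 6371·c ≈ 5290.06 km.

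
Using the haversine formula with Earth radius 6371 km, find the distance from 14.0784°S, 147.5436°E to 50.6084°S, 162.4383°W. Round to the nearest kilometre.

Δλ = -162.4383 − 147.5436 = -309.9819°; wrapped into (−180°, 180°]: 50.0181°.
Δφ = -50.6084 − -14.0784 = -36.5300°.
a = sin²(Δφ/2) + cos φ₁ · cos φ₂ · sin²(Δλ/2) = 0.208244.
c = 2·atan2(√a, √(1−a)) = 0.94775 rad → d = 6371·c ≈ 6038.11 km.

6038 km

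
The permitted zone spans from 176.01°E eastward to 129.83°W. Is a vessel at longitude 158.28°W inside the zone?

Band width going east from +176.01° to -129.83°: ((-129.83 − 176.01) mod 360) = 54.16°.
Offset of -158.28° east of the west edge: ((-158.28 − 176.01) mod 360) = 25.71°.
25.71° ≤ 54.16° ⇒ inside.

Yes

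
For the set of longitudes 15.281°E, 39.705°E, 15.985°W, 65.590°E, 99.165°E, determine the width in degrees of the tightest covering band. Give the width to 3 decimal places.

Sort the longitudes: -15.985°, +15.281°, +39.705°, +65.590°, +99.165°.
Eastward gaps between consecutive values (wrapping around): 31.266°, 24.424°, 25.885°, 33.575°, 244.850°.
Largest gap = 244.850° ⇒ minimal covering band is its complement: 360° − 244.850° = 115.150°.
Band runs from -15.985° eastward to +99.165°.

115.150°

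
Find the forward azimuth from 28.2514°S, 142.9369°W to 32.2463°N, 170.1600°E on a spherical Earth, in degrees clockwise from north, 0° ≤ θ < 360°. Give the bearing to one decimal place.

320.3°

Δλ = 170.1600 − -142.9369 = 313.0969°; wrapped into (−180°, 180°]: -46.9031°.
θ = atan2( sin Δλ · cos φ₂ , cos φ₁ · sin φ₂ − sin φ₁ · cos φ₂ · cos Δλ )
  = atan2(-0.61757, 0.74352) = -39.713° → normalised to [0°, 360°): 320.287°.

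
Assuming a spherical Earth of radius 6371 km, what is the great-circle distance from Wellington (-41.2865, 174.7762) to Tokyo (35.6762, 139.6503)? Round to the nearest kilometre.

Δλ = 139.6503 − 174.7762 = -35.1259°.
Δφ = 35.6762 − -41.2865 = 76.9627°.
a = sin²(Δφ/2) + cos φ₁ · cos φ₂ · sin²(Δλ/2) = 0.442787.
c = 2·atan2(√a, √(1−a)) = 1.45612 rad → d = 6371·c ≈ 9276.94 km.

9277 km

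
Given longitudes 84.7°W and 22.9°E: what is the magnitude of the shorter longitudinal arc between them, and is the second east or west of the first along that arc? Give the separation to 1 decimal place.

107.6° east

Raw difference: 22.9 − -84.7 = 107.6°.
Normalise into (−180°, 180°]: 107.6° stays 107.6°.
Positive ⇒ the second point lies to the east; separation 107.6°.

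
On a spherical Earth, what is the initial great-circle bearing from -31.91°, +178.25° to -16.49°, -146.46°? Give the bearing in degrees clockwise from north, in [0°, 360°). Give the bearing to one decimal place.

Δλ = -146.46 − 178.25 = -324.71°; wrapped into (−180°, 180°]: 35.29°.
θ = atan2( sin Δλ · cos φ₂ , cos φ₁ · sin φ₂ − sin φ₁ · cos φ₂ · cos Δλ )
  = atan2(0.55395, 0.17275) = 72.680° → normalised to [0°, 360°): 72.680°.

72.7°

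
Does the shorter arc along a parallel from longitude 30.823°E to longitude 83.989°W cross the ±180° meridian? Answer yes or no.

No

Signed shortest Δλ = ((-83.989 − 30.823 + 180) mod 360) − 180 = -114.812°.
Going west by 114.812° from +30.823° reaches -83.989° without touching 180°.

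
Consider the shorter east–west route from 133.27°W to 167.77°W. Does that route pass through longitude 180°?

Signed shortest Δλ = ((-167.77 − -133.27 + 180) mod 360) − 180 = -34.5°.
Going west by 34.5° from -133.27° reaches -167.77° without touching 180°.

No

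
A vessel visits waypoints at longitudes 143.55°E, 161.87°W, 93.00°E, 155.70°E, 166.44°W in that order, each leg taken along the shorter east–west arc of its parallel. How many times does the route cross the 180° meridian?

3

Leg 1: +143.55° → -161.87°, shortest Δλ = 54.58° (east) — crosses 180°.
Leg 2: -161.87° → +93.00°, shortest Δλ = -105.13° (west) — crosses 180°.
Leg 3: +93.00° → +155.70°, shortest Δλ = 62.7° (east) — does not cross 180°.
Leg 4: +155.70° → -166.44°, shortest Δλ = 37.86° (east) — crosses 180°.
Total crossings: 3.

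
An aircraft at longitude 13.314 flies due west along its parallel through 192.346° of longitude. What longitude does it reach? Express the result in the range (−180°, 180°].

-179.032°

Start at +13.314°; shift −192.346° → -179.032°.
-179.032° already lies in (−180°, 180°].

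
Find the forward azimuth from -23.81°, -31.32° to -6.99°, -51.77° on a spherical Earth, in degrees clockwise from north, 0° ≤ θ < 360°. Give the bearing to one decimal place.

Δλ = -51.77 − -31.32 = -20.45°.
θ = atan2( sin Δλ · cos φ₂ , cos φ₁ · sin φ₂ − sin φ₁ · cos φ₂ · cos Δλ )
  = atan2(-0.34679, 0.26411) = -52.708° → normalised to [0°, 360°): 307.292°.

307.3°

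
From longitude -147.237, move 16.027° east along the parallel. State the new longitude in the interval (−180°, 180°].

-131.210°

Start at -147.237°; shift +16.027° → -131.210°.
-131.210° already lies in (−180°, 180°].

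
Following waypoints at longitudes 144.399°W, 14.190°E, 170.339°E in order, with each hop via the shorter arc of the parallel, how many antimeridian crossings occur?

Leg 1: -144.399° → +14.190°, shortest Δλ = 158.589° (east) — does not cross 180°.
Leg 2: +14.190° → +170.339°, shortest Δλ = 156.149° (east) — does not cross 180°.
Total crossings: 0.

0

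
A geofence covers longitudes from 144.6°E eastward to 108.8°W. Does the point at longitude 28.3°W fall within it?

No

Band width going east from +144.6° to -108.8°: ((-108.8 − 144.6) mod 360) = 106.6°.
Offset of -28.3° east of the west edge: ((-28.3 − 144.6) mod 360) = 187.1°.
187.1° > 106.6° ⇒ outside.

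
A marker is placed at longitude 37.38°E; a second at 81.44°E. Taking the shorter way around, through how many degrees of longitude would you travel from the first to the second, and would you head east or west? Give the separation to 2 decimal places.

44.06° east

Raw difference: 81.44 − 37.38 = 44.06°.
Normalise into (−180°, 180°]: 44.06° stays 44.06°.
Positive ⇒ the second point lies to the east; separation 44.06°.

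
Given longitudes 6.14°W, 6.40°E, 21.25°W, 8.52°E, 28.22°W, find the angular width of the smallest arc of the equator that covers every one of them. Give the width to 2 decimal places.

Sort the longitudes: -28.22°, -21.25°, -6.14°, +6.40°, +8.52°.
Eastward gaps between consecutive values (wrapping around): 6.97°, 15.11°, 12.54°, 2.12°, 323.26°.
Largest gap = 323.26° ⇒ minimal covering band is its complement: 360° − 323.26° = 36.74°.
Band runs from -28.22° eastward to +8.52°.

36.74°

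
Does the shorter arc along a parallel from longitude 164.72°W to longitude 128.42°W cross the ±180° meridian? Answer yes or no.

Signed shortest Δλ = ((-128.42 − -164.72 + 180) mod 360) − 180 = 36.3°.
Going east by 36.3° from -164.72° reaches -128.42° without touching 180°.

No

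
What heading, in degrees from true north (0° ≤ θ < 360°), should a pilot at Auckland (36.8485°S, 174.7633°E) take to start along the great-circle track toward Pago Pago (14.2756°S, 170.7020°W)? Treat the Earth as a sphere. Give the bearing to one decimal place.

Δλ = -170.7020 − 174.7633 = -345.4653°; wrapped into (−180°, 180°]: 14.5347°.
θ = atan2( sin Δλ · cos φ₂ , cos φ₁ · sin φ₂ − sin φ₁ · cos φ₂ · cos Δλ )
  = atan2(0.24322, 0.36526) = 33.659° → normalised to [0°, 360°): 33.659°.

33.7°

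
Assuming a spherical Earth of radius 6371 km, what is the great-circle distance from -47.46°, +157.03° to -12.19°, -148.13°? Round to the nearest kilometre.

Δλ = -148.13 − 157.03 = -305.16°; wrapped into (−180°, 180°]: 54.84°.
Δφ = -12.19 − -47.46 = 35.27°.
a = sin²(Δφ/2) + cos φ₁ · cos φ₂ · sin²(Δλ/2) = 0.231928.
c = 2·atan2(√a, √(1−a)) = 1.00493 rad → d = 6371·c ≈ 6402.44 km.

6402 km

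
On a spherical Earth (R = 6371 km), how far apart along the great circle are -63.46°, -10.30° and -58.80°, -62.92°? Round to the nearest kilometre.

Δλ = -62.92 − -10.30 = -52.62°.
Δφ = -58.80 − -63.46 = 4.66°.
a = sin²(Δφ/2) + cos φ₁ · cos φ₂ · sin²(Δλ/2) = 0.047125.
c = 2·atan2(√a, √(1−a)) = 0.43765 rad → d = 6371·c ≈ 2788.26 km.

2788 km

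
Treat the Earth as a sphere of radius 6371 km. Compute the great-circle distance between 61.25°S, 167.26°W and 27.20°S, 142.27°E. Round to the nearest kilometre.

5304 km

Δλ = 142.27 − -167.26 = 309.53°; wrapped into (−180°, 180°]: -50.47°.
Δφ = -27.20 − -61.25 = 34.05°.
a = sin²(Δφ/2) + cos φ₁ · cos φ₂ · sin²(Δλ/2) = 0.163482.
c = 2·atan2(√a, √(1−a)) = 0.83249 rad → d = 6371·c ≈ 5303.79 km.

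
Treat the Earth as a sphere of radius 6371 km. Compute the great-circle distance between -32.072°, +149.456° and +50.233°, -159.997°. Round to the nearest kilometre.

Δλ = -159.997 − 149.456 = -309.453°; wrapped into (−180°, 180°]: 50.547°.
Δφ = 50.233 − -32.072 = 82.305°.
a = sin²(Δφ/2) + cos φ₁ · cos φ₂ · sin²(Δλ/2) = 0.531852.
c = 2·atan2(√a, √(1−a)) = 1.63454 rad → d = 6371·c ≈ 10413.68 km.

10414 km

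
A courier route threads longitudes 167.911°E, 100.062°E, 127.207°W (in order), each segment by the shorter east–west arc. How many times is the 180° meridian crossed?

1

Leg 1: +167.911° → +100.062°, shortest Δλ = -67.849° (west) — does not cross 180°.
Leg 2: +100.062° → -127.207°, shortest Δλ = 132.731° (east) — crosses 180°.
Total crossings: 1.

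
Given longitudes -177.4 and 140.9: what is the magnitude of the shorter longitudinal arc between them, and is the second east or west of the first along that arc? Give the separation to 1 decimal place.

41.7° west

Raw difference: 140.9 − -177.4 = 318.3°.
Normalise into (−180°, 180°]: 318.3° − 360° = -41.7°.
Negative ⇒ the second point lies to the west; separation 41.7°.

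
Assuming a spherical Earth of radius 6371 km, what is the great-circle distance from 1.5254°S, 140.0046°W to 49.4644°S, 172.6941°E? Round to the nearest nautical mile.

3756 nmi

Δλ = 172.6941 − -140.0046 = 312.6987°; wrapped into (−180°, 180°]: -47.3013°.
Δφ = -49.4644 − -1.5254 = -47.9390°.
a = sin²(Δφ/2) + cos φ₁ · cos φ₂ · sin²(Δλ/2) = 0.269593.
c = 2·atan2(√a, √(1−a)) = 1.09188 rad → d = 6371·c ≈ 6956.39 km ≈ 3756.15 nmi.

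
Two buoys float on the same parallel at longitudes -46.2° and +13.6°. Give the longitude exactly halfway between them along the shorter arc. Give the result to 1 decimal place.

-16.3°

Signed shortest Δλ from -46.2° to +13.6° is +59.8°.
Midpoint longitude = -46.2° + (+59.8°)/2 = -46.2° + 29.9° = -16.3°.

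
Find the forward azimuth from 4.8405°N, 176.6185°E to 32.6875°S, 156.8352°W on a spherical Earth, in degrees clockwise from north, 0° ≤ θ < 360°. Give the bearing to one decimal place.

148.0°

Δλ = -156.8352 − 176.6185 = -333.4537°; wrapped into (−180°, 180°]: 26.5463°.
θ = atan2( sin Δλ · cos φ₂ , cos φ₁ · sin φ₂ − sin φ₁ · cos φ₂ · cos Δλ )
  = atan2(0.37614, -0.60166) = 147.988° → normalised to [0°, 360°): 147.988°.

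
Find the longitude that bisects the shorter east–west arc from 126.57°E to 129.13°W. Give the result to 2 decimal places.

Signed shortest Δλ from +126.57° to -129.13° is +104.30°.
Midpoint longitude = +126.57° + (+104.30°)/2 = +126.57° + 52.15° = +178.72°.
(The naïve average (+126.57 + -129.13)/2 = -1.28° is on the wrong side of the globe.)

178.72°E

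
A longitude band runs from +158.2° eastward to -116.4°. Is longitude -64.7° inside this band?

Band width going east from +158.2° to -116.4°: ((-116.4 − 158.2) mod 360) = 85.4°.
Offset of -64.7° east of the west edge: ((-64.7 − 158.2) mod 360) = 137.1°.
137.1° > 85.4° ⇒ outside.

No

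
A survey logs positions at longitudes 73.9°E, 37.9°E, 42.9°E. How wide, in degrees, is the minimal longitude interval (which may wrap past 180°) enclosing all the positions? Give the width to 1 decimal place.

Sort the longitudes: +37.9°, +42.9°, +73.9°.
Eastward gaps between consecutive values (wrapping around): 5.0°, 31.0°, 324.0°.
Largest gap = 324.0° ⇒ minimal covering band is its complement: 360° − 324.0° = 36.0°.
Band runs from +37.9° eastward to +73.9°.

36.0°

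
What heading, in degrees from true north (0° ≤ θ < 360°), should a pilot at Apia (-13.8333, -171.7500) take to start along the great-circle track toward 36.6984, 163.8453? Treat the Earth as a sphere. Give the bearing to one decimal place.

336.3°

Δλ = 163.8453 − -171.7500 = 335.5953°; wrapped into (−180°, 180°]: -24.4047°.
θ = atan2( sin Δλ · cos φ₂ , cos φ₁ · sin φ₂ − sin φ₁ · cos φ₂ · cos Δλ )
  = atan2(-0.33128, 0.75485) = -23.695° → normalised to [0°, 360°): 336.305°.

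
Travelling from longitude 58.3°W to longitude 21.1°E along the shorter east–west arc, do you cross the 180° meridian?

No

Signed shortest Δλ = ((21.1 − -58.3 + 180) mod 360) − 180 = 79.4°.
Going east by 79.4° from -58.3° reaches +21.1° without touching 180°.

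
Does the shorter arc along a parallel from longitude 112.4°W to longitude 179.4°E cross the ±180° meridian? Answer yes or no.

Yes

Naïve |179.4 − -112.4| = 291.8° > 180°, so the shorter arc goes the other way round — across 180°.
Signed shortest Δλ = ((179.4 − -112.4 + 180) mod 360) − 180 = -68.2°.
Going west by 68.2° from -112.4° passes through 180° before reaching +179.4°.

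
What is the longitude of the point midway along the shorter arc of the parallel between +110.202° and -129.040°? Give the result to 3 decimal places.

+170.581°

Signed shortest Δλ from +110.202° to -129.040° is +120.758°.
Midpoint longitude = +110.202° + (+120.758°)/2 = +110.202° + 60.379° = +170.581°.
(The naïve average (+110.202 + -129.040)/2 = -9.419° is on the wrong side of the globe.)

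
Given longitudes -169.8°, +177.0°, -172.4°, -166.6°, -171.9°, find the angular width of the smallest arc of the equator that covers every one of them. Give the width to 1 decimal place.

Sort the longitudes: -172.4°, -171.9°, -169.8°, -166.6°, +177.0°.
Eastward gaps between consecutive values (wrapping around): 0.5°, 2.1°, 3.2°, 343.6°, 10.6°.
Largest gap = 343.6° ⇒ minimal covering band is its complement: 360° − 343.6° = 16.4°.
Band runs from +177.0° eastward to -166.6°, crossing the antimeridian.

16.4°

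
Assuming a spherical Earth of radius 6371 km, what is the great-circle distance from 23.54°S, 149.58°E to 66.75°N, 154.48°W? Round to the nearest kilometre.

Δλ = -154.48 − 149.58 = -304.06°; wrapped into (−180°, 180°]: 55.94°.
Δφ = 66.75 − -23.54 = 90.29°.
a = sin²(Δφ/2) + cos φ₁ · cos φ₂ · sin²(Δλ/2) = 0.582136.
c = 2·atan2(√a, √(1−a)) = 1.73582 rad → d = 6371·c ≈ 11058.89 km.

11059 km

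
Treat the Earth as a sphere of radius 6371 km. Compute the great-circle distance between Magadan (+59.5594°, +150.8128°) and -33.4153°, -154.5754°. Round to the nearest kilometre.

11485 km

Δλ = -154.5754 − 150.8128 = -305.3882°; wrapped into (−180°, 180°]: 54.6118°.
Δφ = -33.4153 − 59.5594 = -92.9747°.
a = sin²(Δφ/2) + cos φ₁ · cos φ₂ · sin²(Δλ/2) = 0.614943.
c = 2·atan2(√a, √(1−a)) = 1.80276 rad → d = 6371·c ≈ 11485.37 km.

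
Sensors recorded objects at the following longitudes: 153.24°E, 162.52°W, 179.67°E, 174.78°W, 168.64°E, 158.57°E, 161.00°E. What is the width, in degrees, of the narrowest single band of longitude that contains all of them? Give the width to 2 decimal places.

Sort the longitudes: -174.78°, -162.52°, +153.24°, +158.57°, +161.00°, +168.64°, +179.67°.
Eastward gaps between consecutive values (wrapping around): 12.26°, 315.76°, 5.33°, 2.43°, 7.64°, 11.03°, 5.55°.
Largest gap = 315.76° ⇒ minimal covering band is its complement: 360° − 315.76° = 44.24°.
Band runs from +153.24° eastward to -162.52°, crossing the antimeridian.

44.24°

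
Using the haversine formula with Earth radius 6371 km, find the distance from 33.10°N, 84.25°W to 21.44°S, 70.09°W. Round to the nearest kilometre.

Δλ = -70.09 − -84.25 = 14.16°.
Δφ = -21.44 − 33.10 = -54.54°.
a = sin²(Δφ/2) + cos φ₁ · cos φ₂ · sin²(Δλ/2) = 0.221779.
c = 2·atan2(√a, √(1−a)) = 0.98070 rad → d = 6371·c ≈ 6248.03 km.

6248 km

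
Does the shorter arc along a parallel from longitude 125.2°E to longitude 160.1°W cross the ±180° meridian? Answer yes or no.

Yes

Naïve |-160.1 − 125.2| = 285.3° > 180°, so the shorter arc goes the other way round — across 180°.
Signed shortest Δλ = ((-160.1 − 125.2 + 180) mod 360) − 180 = 74.7°.
Going east by 74.7° from +125.2° passes through 180° before reaching -160.1°.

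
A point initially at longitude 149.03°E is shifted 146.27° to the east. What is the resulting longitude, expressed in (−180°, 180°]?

Start at +149.03°; shift +146.27° → +295.30°.
+295.30° lies outside (−180°, 180°]; subtract 360° → -64.70°.

64.70°W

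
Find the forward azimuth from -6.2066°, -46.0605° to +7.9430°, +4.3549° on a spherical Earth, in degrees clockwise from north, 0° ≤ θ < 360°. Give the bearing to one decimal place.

Δλ = 4.3549 − -46.0605 = 50.4154°.
θ = atan2( sin Δλ · cos φ₂ , cos φ₁ · sin φ₂ − sin φ₁ · cos φ₂ · cos Δλ )
  = atan2(0.76329, 0.20561) = 74.924° → normalised to [0°, 360°): 74.924°.

74.9°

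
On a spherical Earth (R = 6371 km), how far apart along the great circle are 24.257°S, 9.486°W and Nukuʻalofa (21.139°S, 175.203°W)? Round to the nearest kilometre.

Δλ = -175.203 − -9.486 = -165.717°.
Δφ = -21.139 − -24.257 = 3.118°.
a = sin²(Δφ/2) + cos φ₁ · cos φ₂ · sin²(Δλ/2) = 0.837959.
c = 2·atan2(√a, √(1−a)) = 2.31300 rad → d = 6371·c ≈ 14736.15 km.

14736 km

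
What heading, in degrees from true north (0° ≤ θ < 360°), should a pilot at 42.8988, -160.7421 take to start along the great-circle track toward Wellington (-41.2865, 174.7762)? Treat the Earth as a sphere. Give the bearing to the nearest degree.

198°

Δλ = 174.7762 − -160.7421 = 335.5183°; wrapped into (−180°, 180°]: -24.4817°.
θ = atan2( sin Δλ · cos φ₂ , cos φ₁ · sin φ₂ − sin φ₁ · cos φ₂ · cos Δλ )
  = atan2(-0.31139, -0.94887) = -161.832° → normalised to [0°, 360°): 198.168°.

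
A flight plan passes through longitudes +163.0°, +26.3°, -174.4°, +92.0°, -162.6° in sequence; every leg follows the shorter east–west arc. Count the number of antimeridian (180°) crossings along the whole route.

3

Leg 1: +163.0° → +26.3°, shortest Δλ = -136.7° (west) — does not cross 180°.
Leg 2: +26.3° → -174.4°, shortest Δλ = 159.3° (east) — crosses 180°.
Leg 3: -174.4° → +92.0°, shortest Δλ = -93.6° (west) — crosses 180°.
Leg 4: +92.0° → -162.6°, shortest Δλ = 105.4° (east) — crosses 180°.
Total crossings: 3.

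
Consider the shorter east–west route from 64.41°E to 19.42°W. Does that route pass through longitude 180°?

Signed shortest Δλ = ((-19.42 − 64.41 + 180) mod 360) − 180 = -83.83°.
Going west by 83.83° from +64.41° reaches -19.42° without touching 180°.

No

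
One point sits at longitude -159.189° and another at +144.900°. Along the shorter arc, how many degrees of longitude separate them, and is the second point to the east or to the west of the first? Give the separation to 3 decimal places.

55.911° west

Raw difference: 144.900 − -159.189 = 304.089°.
Normalise into (−180°, 180°]: 304.089° − 360° = -55.911°.
Negative ⇒ the second point lies to the west; separation 55.911°.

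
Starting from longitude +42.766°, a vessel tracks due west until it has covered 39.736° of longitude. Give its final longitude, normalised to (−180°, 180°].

+3.030°

Start at +42.766°; shift −39.736° → +3.030°.
+3.030° already lies in (−180°, 180°].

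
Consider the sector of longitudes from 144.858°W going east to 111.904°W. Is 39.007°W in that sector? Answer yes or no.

No

Band width going east from -144.858° to -111.904°: ((-111.904 − -144.858) mod 360) = 32.954°.
Offset of -39.007° east of the west edge: ((-39.007 − -144.858) mod 360) = 105.851°.
105.851° > 32.954° ⇒ outside.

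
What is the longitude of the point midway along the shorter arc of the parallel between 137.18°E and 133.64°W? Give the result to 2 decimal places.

Signed shortest Δλ from +137.18° to -133.64° is +89.18°.
Midpoint longitude = +137.18° + (+89.18°)/2 = +137.18° + 44.59° = +181.77°.
Normalise into (−180°, 180°]: -178.23°.
(The naïve average (+137.18 + -133.64)/2 = 1.77° is on the wrong side of the globe.)

178.23°W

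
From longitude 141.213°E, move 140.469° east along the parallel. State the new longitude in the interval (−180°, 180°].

78.318°W

Start at +141.213°; shift +140.469° → +281.682°.
+281.682° lies outside (−180°, 180°]; subtract 360° → -78.318°.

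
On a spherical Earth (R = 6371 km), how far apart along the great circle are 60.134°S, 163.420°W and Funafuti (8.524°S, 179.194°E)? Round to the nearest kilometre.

5920 km

Δλ = 179.194 − -163.420 = 342.614°; wrapped into (−180°, 180°]: -17.386°.
Δφ = -8.524 − -60.134 = 51.610°.
a = sin²(Δφ/2) + cos φ₁ · cos φ₂ · sin²(Δλ/2) = 0.200744.
c = 2·atan2(√a, √(1−a)) = 0.92915 rad → d = 6371·c ≈ 5919.64 km.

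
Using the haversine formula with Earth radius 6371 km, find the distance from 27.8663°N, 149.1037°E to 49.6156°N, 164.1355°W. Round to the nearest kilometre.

4620 km

Δλ = -164.1355 − 149.1037 = -313.2392°; wrapped into (−180°, 180°]: 46.7608°.
Δφ = 49.6156 − 27.8663 = 21.7493°.
a = sin²(Δφ/2) + cos φ₁ · cos φ₂ · sin²(Δλ/2) = 0.125793.
c = 2·atan2(√a, √(1−a)) = 0.72513 rad → d = 6371·c ≈ 4619.79 km.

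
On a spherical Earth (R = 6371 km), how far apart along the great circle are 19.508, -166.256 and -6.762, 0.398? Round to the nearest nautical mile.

Δλ = 0.398 − -166.256 = 166.654°.
Δφ = -6.762 − 19.508 = -26.270°.
a = sin²(Δφ/2) + cos φ₁ · cos φ₂ · sin²(Δλ/2) = 0.975039.
c = 2·atan2(√a, √(1−a)) = 2.82429 rad → d = 6371·c ≈ 17993.52 km ≈ 9715.72 nmi.

9716 nmi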